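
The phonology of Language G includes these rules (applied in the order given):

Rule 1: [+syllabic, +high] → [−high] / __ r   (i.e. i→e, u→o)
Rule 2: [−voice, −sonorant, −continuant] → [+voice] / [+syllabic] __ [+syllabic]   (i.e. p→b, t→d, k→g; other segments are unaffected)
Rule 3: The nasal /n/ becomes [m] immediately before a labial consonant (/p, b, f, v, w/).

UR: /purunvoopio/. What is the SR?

porumvoobio

Rule 1 (pre-rhotic lowering): /u/ is a high vowel immediately before /r/, so it lowers to [o]. /purunvoopio/ → porunvoopio.
Rule 2 (intervocalic voicing): /p/ is a voiceless stop between vowels /o/ and /i/, so it voices to [b]. /porunvoopio/ → porunvoobio.
Rule 3 (nasal place assimilation): /n/ precedes the labial consonant /v/, so it assimilates in place to [m]. /porunvoobio/ → porumvoobio.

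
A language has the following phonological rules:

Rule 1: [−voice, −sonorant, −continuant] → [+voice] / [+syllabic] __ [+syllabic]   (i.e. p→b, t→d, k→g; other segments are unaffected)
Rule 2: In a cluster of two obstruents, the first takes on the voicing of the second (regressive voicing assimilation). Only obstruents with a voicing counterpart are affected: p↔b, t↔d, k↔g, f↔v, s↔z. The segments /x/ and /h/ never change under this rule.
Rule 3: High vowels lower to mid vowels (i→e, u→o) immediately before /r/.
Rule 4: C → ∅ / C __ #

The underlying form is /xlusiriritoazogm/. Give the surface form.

xlusereridoazog

Rule 1 (intervocalic voicing): /t/ is a voiceless stop between vowels /i/ and /o/, so it voices to [d]. /xlusiriritoazogm/ → xlusiriridoazogm.
Rule 2 (regressive voicing assimilation): no segment meets the environment; /xlusiriridoazogm/ is unchanged.
Rule 3 (pre-rhotic lowering): /i/ is a high vowel immediately before /r/, so it lowers to [e]. /i/ is a high vowel immediately before /r/, so it lowers to [e]. /xlusiriridoazogm/ → xlusereridoazogm.
Rule 4 (final cluster simplification): /m/ is the second consonant of a word-final cluster /gm/, so it deletes. /xlusereridoazogm/ → xlusereridoazog.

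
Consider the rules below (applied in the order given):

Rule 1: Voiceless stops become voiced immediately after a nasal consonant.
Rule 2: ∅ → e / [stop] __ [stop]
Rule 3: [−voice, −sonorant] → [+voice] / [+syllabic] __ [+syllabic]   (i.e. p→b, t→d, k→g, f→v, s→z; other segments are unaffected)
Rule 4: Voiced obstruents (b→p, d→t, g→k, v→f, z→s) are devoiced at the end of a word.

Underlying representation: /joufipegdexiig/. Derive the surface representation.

jouvibegedexiik

Rule 1 (post-nasal voicing): no segment meets the environment; /joufipegdexiig/ is unchanged.
Rule 2 (stop-cluster e-epenthesis): /g/ and /d/ form a stop–stop cluster, so [e] is inserted between them. /joufipegdexiig/ → joufipegedexiig.
Rule 3 (intervocalic voicing): /f/ is a voiceless obstruent between vowels /u/ and /i/, so it voices to [v]. /p/ is a voiceless obstruent between vowels /i/ and /e/, so it voices to [b]. /joufipegedexiig/ → jouvibegedexiig.
Rule 4 (final devoicing): /g/ is a voiced obstruent in word-final position, so it devoices to [k]. /jouvibegedexiig/ → jouvibegedexiik.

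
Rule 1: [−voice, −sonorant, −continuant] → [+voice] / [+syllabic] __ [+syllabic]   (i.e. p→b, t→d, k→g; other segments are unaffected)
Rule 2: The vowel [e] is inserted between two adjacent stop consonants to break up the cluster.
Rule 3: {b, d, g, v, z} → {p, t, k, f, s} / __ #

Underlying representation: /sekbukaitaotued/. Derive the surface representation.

sekebugaidaoduet

Rule 1 (intervocalic voicing): /k/ is a voiceless stop between vowels /u/ and /a/, so it voices to [g]. /t/ is a voiceless stop between vowels /i/ and /a/, so it voices to [d]. /t/ is a voiceless stop between vowels /o/ and /u/, so it voices to [d]. /sekbukaitaotued/ → sekbugaidaodued.
Rule 2 (stop-cluster e-epenthesis): /k/ and /b/ form a stop–stop cluster, so [e] is inserted between them. /sekbugaidaodued/ → sekebugaidaodued.
Rule 3 (final devoicing): /d/ is a voiced obstruent in word-final position, so it devoices to [t]. /sekebugaidaodued/ → sekebugaidaoduet.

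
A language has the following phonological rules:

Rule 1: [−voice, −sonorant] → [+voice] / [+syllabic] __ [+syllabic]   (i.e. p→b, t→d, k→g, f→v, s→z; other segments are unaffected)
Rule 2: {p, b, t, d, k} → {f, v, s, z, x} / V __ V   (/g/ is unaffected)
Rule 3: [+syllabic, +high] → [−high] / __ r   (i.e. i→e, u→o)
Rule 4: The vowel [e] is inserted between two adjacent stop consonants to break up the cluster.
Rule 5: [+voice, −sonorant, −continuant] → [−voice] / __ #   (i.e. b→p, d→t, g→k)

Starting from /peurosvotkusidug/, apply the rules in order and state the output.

Rule 1 (intervocalic voicing): /s/ is a voiceless obstruent between vowels /u/ and /i/, so it voices to [z]. /peurosvotkusidug/ → peurosvotkuzidug.
Rule 2 (intervocalic spirantization): /d/ is a stop between vowels /i/ and /u/, so it spirantizes to the fricative [z]. /peurosvotkuzidug/ → peurosvotkuzizug.
Rule 3 (pre-rhotic lowering): /u/ is a high vowel immediately before /r/, so it lowers to [o]. /peurosvotkuzizug/ → peorosvotkuzizug.
Rule 4 (stop-cluster e-epenthesis): /t/ and /k/ form a stop–stop cluster, so [e] is inserted between them. /peorosvotkuzizug/ → peorosvotekuzizug.
Rule 5 (final devoicing): /g/ is a voiced stop in word-final position, so it devoices to [k]. /peorosvotekuzizug/ → peorosvotekuzizuk.

peorosvotekuzizuk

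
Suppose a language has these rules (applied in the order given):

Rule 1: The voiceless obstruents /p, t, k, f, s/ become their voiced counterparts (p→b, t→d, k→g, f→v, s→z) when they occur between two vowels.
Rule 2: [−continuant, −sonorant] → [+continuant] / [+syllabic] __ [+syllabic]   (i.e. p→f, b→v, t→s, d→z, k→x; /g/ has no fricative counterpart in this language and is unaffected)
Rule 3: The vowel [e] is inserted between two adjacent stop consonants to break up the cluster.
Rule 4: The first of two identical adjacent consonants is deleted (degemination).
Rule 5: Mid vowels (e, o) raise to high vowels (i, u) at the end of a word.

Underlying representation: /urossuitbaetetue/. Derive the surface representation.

Rule 1 (intervocalic voicing): /t/ is a voiceless obstruent between vowels /e/ and /e/, so it voices to [d]. /t/ is a voiceless obstruent between vowels /e/ and /u/, so it voices to [d]. /urossuitbaetetue/ → urossuitbaededue.
Rule 2 (intervocalic spirantization): /d/ is a stop between vowels /e/ and /e/, so it spirantizes to the fricative [z]. /d/ is a stop between vowels /e/ and /u/, so it spirantizes to the fricative [z]. /urossuitbaededue/ → urossuitbaezezue.
Rule 3 (stop-cluster e-epenthesis): /t/ and /b/ form a stop–stop cluster, so [e] is inserted between them. /urossuitbaezezue/ → urossuitebaezezue.
Rule 4 (degemination): /ss/ is a geminate; the first /s/ deletes. /urossuitebaezezue/ → urosuitebaezezue.
Rule 5 (final vowel raising): /e/ is a mid vowel in word-final position, so it raises to [i]. /urosuitebaezezue/ → urosuitebaezezui.

urosuitebaezezui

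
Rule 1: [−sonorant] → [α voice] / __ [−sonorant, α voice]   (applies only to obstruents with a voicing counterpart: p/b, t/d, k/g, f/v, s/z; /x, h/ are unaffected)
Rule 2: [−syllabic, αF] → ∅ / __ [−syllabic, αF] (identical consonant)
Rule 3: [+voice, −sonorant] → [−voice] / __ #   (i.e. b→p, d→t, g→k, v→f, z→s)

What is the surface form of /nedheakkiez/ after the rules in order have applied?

netheakies

Rule 1 (regressive voicing assimilation): /d/ precedes the voiceless obstruent /h/, so it devoices to [t] by assimilation. /nedheakkiez/ → netheakkiez.
Rule 2 (degemination): /kk/ is a geminate; the first /k/ deletes. /netheakkiez/ → netheakiez.
Rule 3 (final devoicing): /z/ is a voiced obstruent in word-final position, so it devoices to [s]. /netheakiez/ → netheakies.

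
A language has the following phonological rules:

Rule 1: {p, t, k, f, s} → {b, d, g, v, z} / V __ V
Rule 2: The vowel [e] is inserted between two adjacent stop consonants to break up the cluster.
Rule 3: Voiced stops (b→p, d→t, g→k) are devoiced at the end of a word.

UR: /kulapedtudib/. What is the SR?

Rule 1 (intervocalic voicing): /p/ is a voiceless obstruent between vowels /a/ and /e/, so it voices to [b]. /kulapedtudib/ → kulabedtudib.
Rule 2 (stop-cluster e-epenthesis): /d/ and /t/ form a stop–stop cluster, so [e] is inserted between them. /kulabedtudib/ → kulabedetudib.
Rule 3 (final devoicing): /b/ is a voiced stop in word-final position, so it devoices to [p]. /kulabedetudib/ → kulabedetudip.

kulabedetudip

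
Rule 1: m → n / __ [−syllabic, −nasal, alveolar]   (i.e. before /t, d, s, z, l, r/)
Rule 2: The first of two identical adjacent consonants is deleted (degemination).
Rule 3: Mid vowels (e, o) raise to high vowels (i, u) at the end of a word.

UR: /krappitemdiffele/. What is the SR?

krapitendifeli

Rule 1 (nasal place assimilation): /m/ precedes the alveolar consonant /d/, so it assimilates in place to [n]. /krappitemdiffele/ → krappitendiffele.
Rule 2 (degemination): /pp/ is a geminate; the first /p/ deletes. /ff/ is a geminate; the first /f/ deletes. /krappitendiffele/ → krapitendifele.
Rule 3 (final vowel raising): /e/ is a mid vowel in word-final position, so it raises to [i]. /krapitendifele/ → krapitendifeli.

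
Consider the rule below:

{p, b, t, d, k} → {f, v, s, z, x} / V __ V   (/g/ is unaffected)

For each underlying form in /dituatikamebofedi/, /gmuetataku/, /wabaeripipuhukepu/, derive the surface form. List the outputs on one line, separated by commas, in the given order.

/dituatikamebofedi/: /t/ is a stop between vowels /i/ and /u/, so it spirantizes to the fricative [s]. /t/ is a stop between vowels /a/ and /i/, so it spirantizes to the fricative [s]. /k/ is a stop between vowels /i/ and /a/, so it spirantizes to the fricative [x]. /b/ is a stop between vowels /e/ and /o/, so it spirantizes to the fricative [v]. /d/ is a stop between vowels /e/ and /i/, so it spirantizes to the fricative [z]. → [disuasixamevofezi].
/gmuetataku/: /t/ is a stop between vowels /e/ and /a/, so it spirantizes to the fricative [s]. /t/ is a stop between vowels /a/ and /a/, so it spirantizes to the fricative [s]. /k/ is a stop between vowels /a/ and /u/, so it spirantizes to the fricative [x]. → [gmuesasaxu].
/wabaeripipuhukepu/: /b/ is a stop between vowels /a/ and /a/, so it spirantizes to the fricative [v]. /p/ is a stop between vowels /i/ and /i/, so it spirantizes to the fricative [f]. /p/ is a stop between vowels /i/ and /u/, so it spirantizes to the fricative [f]. /k/ is a stop between vowels /u/ and /e/, so it spirantizes to the fricative [x]. /p/ is a stop between vowels /e/ and /u/, so it spirantizes to the fricative [f]. → [wavaerififuhuxefu].

disuasixamevofezi, gmuesasaxu, wavaerififuhuxefu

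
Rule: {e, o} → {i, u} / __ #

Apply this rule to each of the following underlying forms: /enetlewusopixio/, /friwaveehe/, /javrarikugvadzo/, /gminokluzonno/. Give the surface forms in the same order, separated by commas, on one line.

/enetlewusopixio/: /o/ is a mid vowel in word-final position, so it raises to [u]. → [enetlewusopixiu].
/friwaveehe/: /e/ is a mid vowel in word-final position, so it raises to [i]. → [friwaveehi].
/javrarikugvadzo/: /o/ is a mid vowel in word-final position, so it raises to [u]. → [javrarikugvadzu].
/gminokluzonno/: /o/ is a mid vowel in word-final position, so it raises to [u]. → [gminokluzonnu].

enetlewusopixiu, friwaveehi, javrarikugvadzu, gminokluzonnu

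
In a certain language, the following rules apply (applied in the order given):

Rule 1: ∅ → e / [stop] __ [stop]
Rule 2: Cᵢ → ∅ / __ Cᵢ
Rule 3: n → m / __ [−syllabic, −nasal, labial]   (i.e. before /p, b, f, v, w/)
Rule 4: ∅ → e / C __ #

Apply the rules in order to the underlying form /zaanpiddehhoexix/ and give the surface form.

Rule 1 (stop-cluster e-epenthesis): /d/ and /d/ form a stop–stop cluster, so [e] is inserted between them. /zaanpiddehhoexix/ → zaanpidedehhoexix.
Rule 2 (degemination): /hh/ is a geminate; the first /h/ deletes. /zaanpidedehhoexix/ → zaanpidedehoexix.
Rule 3 (nasal place assimilation): /n/ precedes the labial consonant /p/, so it assimilates in place to [m]. /zaanpidedehoexix/ → zaampidedehoexix.
Rule 4 (final e-epenthesis): the form ends in the consonant /x/, so [e] is inserted word-finally. /zaampidedehoexix/ → zaampidedehoexixe.

zaampidedehoexixe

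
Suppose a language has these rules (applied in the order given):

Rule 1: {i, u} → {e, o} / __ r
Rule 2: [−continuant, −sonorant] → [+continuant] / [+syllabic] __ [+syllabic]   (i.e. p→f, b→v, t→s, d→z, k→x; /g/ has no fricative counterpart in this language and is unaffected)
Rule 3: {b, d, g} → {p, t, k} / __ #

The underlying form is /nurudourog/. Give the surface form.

noruzoorok

Rule 1 (pre-rhotic lowering): /u/ is a high vowel immediately before /r/, so it lowers to [o]. /u/ is a high vowel immediately before /r/, so it lowers to [o]. /nurudourog/ → norudoorog.
Rule 2 (intervocalic spirantization): /d/ is a stop between vowels /u/ and /o/, so it spirantizes to the fricative [z]. /norudoorog/ → noruzoorog.
Rule 3 (final devoicing): /g/ is a voiced stop in word-final position, so it devoices to [k]. /noruzoorog/ → noruzoorok.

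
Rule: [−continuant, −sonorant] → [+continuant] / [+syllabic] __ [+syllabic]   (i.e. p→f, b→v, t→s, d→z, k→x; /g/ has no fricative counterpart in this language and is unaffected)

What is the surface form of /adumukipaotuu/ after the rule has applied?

azumuxifaosuu

/d/ is a stop between vowels /a/ and /u/, so it spirantizes to the fricative [z].
/k/ is a stop between vowels /u/ and /i/, so it spirantizes to the fricative [x].
/p/ is a stop between vowels /i/ and /a/, so it spirantizes to the fricative [f].
/t/ is a stop between vowels /o/ and /u/, so it spirantizes to the fricative [s].
Surface form: [azumuxifaosuu].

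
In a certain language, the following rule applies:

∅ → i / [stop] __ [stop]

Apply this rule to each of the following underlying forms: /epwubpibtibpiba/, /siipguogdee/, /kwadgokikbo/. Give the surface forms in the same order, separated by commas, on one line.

epwubipibitibipiba, siipiguogidee, kwadigokikibo

/epwubpibtibpiba/: /b/ and /p/ form a stop–stop cluster, so [i] is inserted between them. /b/ and /t/ form a stop–stop cluster, so [i] is inserted between them. /b/ and /p/ form a stop–stop cluster, so [i] is inserted between them. → [epwubipibitibipiba].
/siipguogdee/: /p/ and /g/ form a stop–stop cluster, so [i] is inserted between them. /g/ and /d/ form a stop–stop cluster, so [i] is inserted between them. → [siipiguogidee].
/kwadgokikbo/: /d/ and /g/ form a stop–stop cluster, so [i] is inserted between them. /k/ and /b/ form a stop–stop cluster, so [i] is inserted between them. → [kwadigokikibo].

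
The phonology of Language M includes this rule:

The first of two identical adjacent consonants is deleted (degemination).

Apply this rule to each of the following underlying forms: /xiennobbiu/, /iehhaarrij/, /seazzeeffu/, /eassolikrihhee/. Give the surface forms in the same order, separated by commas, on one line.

/xiennobbiu/: /nn/ is a geminate; the first /n/ deletes. /bb/ is a geminate; the first /b/ deletes. → [xienobiu].
/iehhaarrij/: /hh/ is a geminate; the first /h/ deletes. /rr/ is a geminate; the first /r/ deletes. → [iehaarij].
/seazzeeffu/: /zz/ is a geminate; the first /z/ deletes. /ff/ is a geminate; the first /f/ deletes. → [seazeefu].
/eassolikrihhee/: /ss/ is a geminate; the first /s/ deletes. /hh/ is a geminate; the first /h/ deletes. → [easolikrihee].

xienobiu, iehaarij, seazeefu, easolikrihee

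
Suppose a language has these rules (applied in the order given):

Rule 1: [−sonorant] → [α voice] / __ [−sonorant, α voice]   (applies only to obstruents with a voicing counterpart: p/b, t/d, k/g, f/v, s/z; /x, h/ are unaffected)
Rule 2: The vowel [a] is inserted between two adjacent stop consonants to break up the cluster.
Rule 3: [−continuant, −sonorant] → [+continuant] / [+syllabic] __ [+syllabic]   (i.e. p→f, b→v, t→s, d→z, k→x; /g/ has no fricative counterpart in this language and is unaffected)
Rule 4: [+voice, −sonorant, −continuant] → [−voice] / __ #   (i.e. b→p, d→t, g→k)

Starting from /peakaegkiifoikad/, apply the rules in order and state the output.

peaxaexaxiifoixat

Rule 1 (regressive voicing assimilation): /g/ precedes the voiceless obstruent /k/, so it devoices to [k] by assimilation. /peakaegkiifoikad/ → peakaekkiifoikad.
Rule 2 (stop-cluster a-epenthesis): /k/ and /k/ form a stop–stop cluster, so [a] is inserted between them. /peakaekkiifoikad/ → peakaekakiifoikad.
Rule 3 (intervocalic spirantization): /k/ is a stop between vowels /a/ and /a/, so it spirantizes to the fricative [x]. /k/ is a stop between vowels /e/ and /a/, so it spirantizes to the fricative [x]. /k/ is a stop between vowels /a/ and /i/, so it spirantizes to the fricative [x]. /k/ is a stop between vowels /i/ and /a/, so it spirantizes to the fricative [x]. /peakaekakiifoikad/ → peaxaexaxiifoixad.
Rule 4 (final devoicing): /d/ is a voiced stop in word-final position, so it devoices to [t]. /peaxaexaxiifoixad/ → peaxaexaxiifoixat.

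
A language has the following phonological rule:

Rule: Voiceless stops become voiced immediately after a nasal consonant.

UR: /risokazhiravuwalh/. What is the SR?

No segment of /risokazhiravuwalh/ meets the structural description of the rule, so the form surfaces unchanged.

risokazhiravuwalh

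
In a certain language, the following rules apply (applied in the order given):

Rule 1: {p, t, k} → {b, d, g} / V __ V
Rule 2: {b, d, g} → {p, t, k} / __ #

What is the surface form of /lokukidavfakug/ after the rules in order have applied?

Rule 1 (intervocalic voicing): /k/ is a voiceless stop between vowels /o/ and /u/, so it voices to [g]. /k/ is a voiceless stop between vowels /u/ and /i/, so it voices to [g]. /k/ is a voiceless stop between vowels /a/ and /u/, so it voices to [g]. /lokukidavfakug/ → logugidavfagug.
Rule 2 (final devoicing): /g/ is a voiced stop in word-final position, so it devoices to [k]. /logugidavfagug/ → logugidavfaguk.

logugidavfaguk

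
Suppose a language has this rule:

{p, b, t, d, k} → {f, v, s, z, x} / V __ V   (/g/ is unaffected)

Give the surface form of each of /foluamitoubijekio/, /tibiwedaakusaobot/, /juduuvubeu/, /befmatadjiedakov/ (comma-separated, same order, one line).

/foluamitoubijekio/: /t/ is a stop between vowels /i/ and /o/, so it spirantizes to the fricative [s]. /b/ is a stop between vowels /u/ and /i/, so it spirantizes to the fricative [v]. /k/ is a stop between vowels /e/ and /i/, so it spirantizes to the fricative [x]. → [foluamisouvijexio].
/tibiwedaakusaobot/: /b/ is a stop between vowels /i/ and /i/, so it spirantizes to the fricative [v]. /d/ is a stop between vowels /e/ and /a/, so it spirantizes to the fricative [z]. /k/ is a stop between vowels /a/ and /u/, so it spirantizes to the fricative [x]. /b/ is a stop between vowels /o/ and /o/, so it spirantizes to the fricative [v]. → [tiviwezaaxusaovot].
/juduuvubeu/: /d/ is a stop between vowels /u/ and /u/, so it spirantizes to the fricative [z]. /b/ is a stop between vowels /u/ and /e/, so it spirantizes to the fricative [v]. → [juzuuvuveu].
/befmatadjiedakov/: /t/ is a stop between vowels /a/ and /a/, so it spirantizes to the fricative [s]. /d/ is a stop between vowels /e/ and /a/, so it spirantizes to the fricative [z]. /k/ is a stop between vowels /a/ and /o/, so it spirantizes to the fricative [x]. → [befmasadjiezaxov].

foluamisouvijexio, tiviwezaaxusaovot, juzuuvuveu, befmasadjiezaxov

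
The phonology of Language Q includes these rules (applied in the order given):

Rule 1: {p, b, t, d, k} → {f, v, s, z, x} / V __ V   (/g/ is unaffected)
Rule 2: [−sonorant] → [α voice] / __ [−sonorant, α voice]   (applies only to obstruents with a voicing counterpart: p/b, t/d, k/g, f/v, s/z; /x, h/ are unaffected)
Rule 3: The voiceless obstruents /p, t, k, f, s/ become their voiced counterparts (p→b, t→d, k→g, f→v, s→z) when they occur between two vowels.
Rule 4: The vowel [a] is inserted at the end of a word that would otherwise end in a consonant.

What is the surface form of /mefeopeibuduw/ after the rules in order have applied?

meveoveivuzuwa

Rule 1 (intervocalic spirantization): /p/ is a stop between vowels /o/ and /e/, so it spirantizes to the fricative [f]. /b/ is a stop between vowels /i/ and /u/, so it spirantizes to the fricative [v]. /d/ is a stop between vowels /u/ and /u/, so it spirantizes to the fricative [z]. /mefeopeibuduw/ → mefeofeivuzuw.
Rule 2 (regressive voicing assimilation): no segment meets the environment; /mefeofeivuzuw/ is unchanged.
Rule 3 (intervocalic voicing): /f/ is a voiceless obstruent between vowels /e/ and /e/, so it voices to [v]. /f/ is a voiceless obstruent between vowels /o/ and /e/, so it voices to [v]. /mefeofeivuzuw/ → meveoveivuzuw.
Rule 4 (final a-epenthesis): the form ends in the consonant /w/, so [a] is inserted word-finally. /meveoveivuzuw/ → meveoveivuzuwa.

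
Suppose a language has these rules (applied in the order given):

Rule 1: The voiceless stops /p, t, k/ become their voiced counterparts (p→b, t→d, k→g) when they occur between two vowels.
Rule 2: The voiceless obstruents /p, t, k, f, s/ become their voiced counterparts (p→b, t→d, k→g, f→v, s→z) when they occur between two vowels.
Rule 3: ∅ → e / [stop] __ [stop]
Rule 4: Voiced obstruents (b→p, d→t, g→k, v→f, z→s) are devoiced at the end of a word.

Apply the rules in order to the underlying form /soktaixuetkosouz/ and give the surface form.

Rule 1 (intervocalic voicing): no segment meets the environment; /soktaixuetkosouz/ is unchanged.
Rule 2 (intervocalic voicing): /s/ is a voiceless obstruent between vowels /o/ and /o/, so it voices to [z]. /soktaixuetkosouz/ → soktaixuetkozouz.
Rule 3 (stop-cluster e-epenthesis): /k/ and /t/ form a stop–stop cluster, so [e] is inserted between them. /t/ and /k/ form a stop–stop cluster, so [e] is inserted between them. /soktaixuetkozouz/ → soketaixuetekozouz.
Rule 4 (final devoicing): /z/ is a voiced obstruent in word-final position, so it devoices to [s]. /soketaixuetekozouz/ → soketaixuetekozous.

soketaixuetekozous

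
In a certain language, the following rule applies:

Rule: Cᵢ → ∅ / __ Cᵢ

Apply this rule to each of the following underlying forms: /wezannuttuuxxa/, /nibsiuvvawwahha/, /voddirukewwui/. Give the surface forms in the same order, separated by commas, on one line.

/wezannuttuuxxa/: /nn/ is a geminate; the first /n/ deletes. /tt/ is a geminate; the first /t/ deletes. /xx/ is a geminate; the first /x/ deletes. → [wezanutuuxa].
/nibsiuvvawwahha/: /vv/ is a geminate; the first /v/ deletes. /ww/ is a geminate; the first /w/ deletes. /hh/ is a geminate; the first /h/ deletes. → [nibsiuvawaha].
/voddirukewwui/: /dd/ is a geminate; the first /d/ deletes. /ww/ is a geminate; the first /w/ deletes. → [vodirukewui].

wezanutuuxa, nibsiuvawaha, vodirukewui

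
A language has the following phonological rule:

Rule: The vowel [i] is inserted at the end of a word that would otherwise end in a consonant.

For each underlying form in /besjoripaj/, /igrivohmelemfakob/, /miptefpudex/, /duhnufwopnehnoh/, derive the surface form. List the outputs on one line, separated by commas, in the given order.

/besjoripaj/: the form ends in the consonant /j/, so [i] is inserted word-finally. → [besjoripaji].
/igrivohmelemfakob/: the form ends in the consonant /b/, so [i] is inserted word-finally. → [igrivohmelemfakobi].
/miptefpudex/: the form ends in the consonant /x/, so [i] is inserted word-finally. → [miptefpudexi].
/duhnufwopnehnoh/: the form ends in the consonant /h/, so [i] is inserted word-finally. → [duhnufwopnehnohi].

besjoripaji, igrivohmelemfakobi, miptefpudexi, duhnufwopnehnohi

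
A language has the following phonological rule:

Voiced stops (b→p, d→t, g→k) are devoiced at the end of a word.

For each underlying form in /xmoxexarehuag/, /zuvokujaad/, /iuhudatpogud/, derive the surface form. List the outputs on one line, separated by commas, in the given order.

/xmoxexarehuag/: /g/ is a voiced stop in word-final position, so it devoices to [k]. → [xmoxexarehuak].
/zuvokujaad/: /d/ is a voiced stop in word-final position, so it devoices to [t]. → [zuvokujaat].
/iuhudatpogud/: /d/ is a voiced stop in word-final position, so it devoices to [t]. → [iuhudatpogut].

xmoxexarehuak, zuvokujaat, iuhudatpogut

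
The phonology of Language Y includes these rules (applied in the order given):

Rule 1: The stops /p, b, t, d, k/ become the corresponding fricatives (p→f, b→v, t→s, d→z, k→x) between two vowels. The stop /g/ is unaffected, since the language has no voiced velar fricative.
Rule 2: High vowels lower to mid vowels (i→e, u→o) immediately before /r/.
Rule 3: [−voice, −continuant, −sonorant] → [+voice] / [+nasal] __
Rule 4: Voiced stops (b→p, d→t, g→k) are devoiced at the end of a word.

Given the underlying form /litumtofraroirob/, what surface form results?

lisumdofraroerop

Rule 1 (intervocalic spirantization): /t/ is a stop between vowels /i/ and /u/, so it spirantizes to the fricative [s]. /litumtofraroirob/ → lisumtofraroirob.
Rule 2 (pre-rhotic lowering): /i/ is a high vowel immediately before /r/, so it lowers to [e]. /lisumtofraroirob/ → lisumtofraroerob.
Rule 3 (post-nasal voicing): /t/ is a voiceless stop immediately after the nasal /m/, so it voices to [d]. /lisumtofraroerob/ → lisumdofraroerob.
Rule 4 (final devoicing): /b/ is a voiced stop in word-final position, so it devoices to [p]. /lisumdofraroerob/ → lisumdofraroerop.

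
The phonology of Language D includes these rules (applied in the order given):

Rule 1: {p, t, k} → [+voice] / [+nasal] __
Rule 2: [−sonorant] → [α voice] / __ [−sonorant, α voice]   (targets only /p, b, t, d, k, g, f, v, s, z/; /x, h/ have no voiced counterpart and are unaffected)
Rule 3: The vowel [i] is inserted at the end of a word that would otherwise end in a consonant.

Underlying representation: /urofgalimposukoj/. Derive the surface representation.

Rule 1 (post-nasal voicing): /p/ is a voiceless stop immediately after the nasal /m/, so it voices to [b]. /urofgalimposukoj/ → urofgalimbosukoj.
Rule 2 (regressive voicing assimilation): /f/ precedes the voiced obstruent /g/, so it voices to [v] by assimilation. /urofgalimbosukoj/ → urovgalimbosukoj.
Rule 3 (final i-epenthesis): the form ends in the consonant /j/, so [i] is inserted word-finally. /urovgalimbosukoj/ → urovgalimbosukoji.

urovgalimbosukoji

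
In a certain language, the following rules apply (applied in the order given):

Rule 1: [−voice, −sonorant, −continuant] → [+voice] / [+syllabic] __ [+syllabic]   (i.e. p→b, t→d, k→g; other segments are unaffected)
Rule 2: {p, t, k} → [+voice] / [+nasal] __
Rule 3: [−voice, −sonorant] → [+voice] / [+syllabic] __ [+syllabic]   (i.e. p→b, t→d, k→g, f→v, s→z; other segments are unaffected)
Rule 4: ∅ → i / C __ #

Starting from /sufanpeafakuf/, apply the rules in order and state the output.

Rule 1 (intervocalic voicing): /k/ is a voiceless stop between vowels /a/ and /u/, so it voices to [g]. /sufanpeafakuf/ → sufanpeafaguf.
Rule 2 (post-nasal voicing): /p/ is a voiceless stop immediately after the nasal /n/, so it voices to [b]. /sufanpeafaguf/ → sufanbeafaguf.
Rule 3 (intervocalic voicing): /f/ is a voiceless obstruent between vowels /u/ and /a/, so it voices to [v]. /f/ is a voiceless obstruent between vowels /a/ and /a/, so it voices to [v]. /sufanbeafaguf/ → suvanbeavaguf.
Rule 4 (final i-epenthesis): the form ends in the consonant /f/, so [i] is inserted word-finally. /suvanbeavaguf/ → suvanbeavagufi.

suvanbeavagufi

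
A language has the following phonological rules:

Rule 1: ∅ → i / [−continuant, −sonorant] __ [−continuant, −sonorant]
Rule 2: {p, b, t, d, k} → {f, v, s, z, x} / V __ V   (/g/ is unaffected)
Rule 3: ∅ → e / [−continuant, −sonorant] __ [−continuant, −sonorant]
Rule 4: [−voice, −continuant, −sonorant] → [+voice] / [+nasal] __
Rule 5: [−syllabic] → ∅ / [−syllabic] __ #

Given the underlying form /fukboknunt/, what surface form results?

Rule 1 (stop-cluster i-epenthesis): /k/ and /b/ form a stop–stop cluster, so [i] is inserted between them. /fukboknunt/ → fukiboknunt.
Rule 2 (intervocalic spirantization): /k/ is a stop between vowels /u/ and /i/, so it spirantizes to the fricative [x]. /b/ is a stop between vowels /i/ and /o/, so it spirantizes to the fricative [v]. /fukiboknunt/ → fuxivoknunt.
Rule 3 (stop-cluster e-epenthesis): no segment meets the environment; /fuxivoknunt/ is unchanged.
Rule 4 (post-nasal voicing): /t/ is a voiceless stop immediately after the nasal /n/, so it voices to [d]. /fuxivoknunt/ → fuxivoknund.
Rule 5 (final cluster simplification): /d/ is the second consonant of a word-final cluster /nd/, so it deletes. /fuxivoknund/ → fuxivoknun.

fuxivoknun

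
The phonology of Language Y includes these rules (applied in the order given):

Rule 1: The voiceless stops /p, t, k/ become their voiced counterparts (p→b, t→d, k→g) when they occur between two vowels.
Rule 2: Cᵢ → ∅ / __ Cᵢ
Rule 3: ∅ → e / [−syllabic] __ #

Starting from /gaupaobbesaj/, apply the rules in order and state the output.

gaubaobesaje

Rule 1 (intervocalic voicing): /p/ is a voiceless stop between vowels /u/ and /a/, so it voices to [b]. /gaupaobbesaj/ → gaubaobbesaj.
Rule 2 (degemination): /bb/ is a geminate; the first /b/ deletes. /gaubaobbesaj/ → gaubaobesaj.
Rule 3 (final e-epenthesis): the form ends in the consonant /j/, so [e] is inserted word-finally. /gaubaobesaj/ → gaubaobesaje.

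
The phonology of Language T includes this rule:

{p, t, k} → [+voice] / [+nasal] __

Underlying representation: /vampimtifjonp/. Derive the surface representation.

vambimdifjonb

/p/ is a voiceless stop immediately after the nasal /m/, so it voices to [b].
/t/ is a voiceless stop immediately after the nasal /m/, so it voices to [d].
/p/ is a voiceless stop immediately after the nasal /n/, so it voices to [b].
Surface form: [vambimdifjonb].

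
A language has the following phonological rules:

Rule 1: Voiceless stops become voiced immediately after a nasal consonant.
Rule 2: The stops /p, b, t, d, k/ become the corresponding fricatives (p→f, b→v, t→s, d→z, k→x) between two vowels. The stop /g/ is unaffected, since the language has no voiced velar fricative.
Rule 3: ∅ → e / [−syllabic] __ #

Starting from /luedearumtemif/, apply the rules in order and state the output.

luezearumdemife

Rule 1 (post-nasal voicing): /t/ is a voiceless stop immediately after the nasal /m/, so it voices to [d]. /luedearumtemif/ → luedearumdemif.
Rule 2 (intervocalic spirantization): /d/ is a stop between vowels /e/ and /e/, so it spirantizes to the fricative [z]. /luedearumdemif/ → luezearumdemif.
Rule 3 (final e-epenthesis): the form ends in the consonant /f/, so [e] is inserted word-finally. /luezearumdemif/ → luezearumdemife.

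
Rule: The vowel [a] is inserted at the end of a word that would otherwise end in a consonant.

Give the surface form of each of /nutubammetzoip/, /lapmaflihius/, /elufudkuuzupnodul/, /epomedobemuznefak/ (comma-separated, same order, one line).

/nutubammetzoip/: the form ends in the consonant /p/, so [a] is inserted word-finally. → [nutubammetzoipa].
/lapmaflihius/: the form ends in the consonant /s/, so [a] is inserted word-finally. → [lapmaflihiusa].
/elufudkuuzupnodul/: the form ends in the consonant /l/, so [a] is inserted word-finally. → [elufudkuuzupnodula].
/epomedobemuznefak/: the form ends in the consonant /k/, so [a] is inserted word-finally. → [epomedobemuznefaka].

nutubammetzoipa, lapmaflihiusa, elufudkuuzupnodula, epomedobemuznefaka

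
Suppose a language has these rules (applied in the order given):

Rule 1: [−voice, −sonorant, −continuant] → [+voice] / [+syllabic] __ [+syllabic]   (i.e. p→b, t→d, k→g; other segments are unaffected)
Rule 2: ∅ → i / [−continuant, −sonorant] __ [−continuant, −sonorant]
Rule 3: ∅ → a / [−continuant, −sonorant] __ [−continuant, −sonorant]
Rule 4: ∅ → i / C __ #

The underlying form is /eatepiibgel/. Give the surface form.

Rule 1 (intervocalic voicing): /t/ is a voiceless stop between vowels /a/ and /e/, so it voices to [d]. /p/ is a voiceless stop between vowels /e/ and /i/, so it voices to [b]. /eatepiibgel/ → eadebiibgel.
Rule 2 (stop-cluster i-epenthesis): /b/ and /g/ form a stop–stop cluster, so [i] is inserted between them. /eadebiibgel/ → eadebiibigel.
Rule 3 (stop-cluster a-epenthesis): no segment meets the environment; /eadebiibigel/ is unchanged.
Rule 4 (final i-epenthesis): the form ends in the consonant /l/, so [i] is inserted word-finally. /eadebiibigel/ → eadebiibigeli.

eadebiibigeli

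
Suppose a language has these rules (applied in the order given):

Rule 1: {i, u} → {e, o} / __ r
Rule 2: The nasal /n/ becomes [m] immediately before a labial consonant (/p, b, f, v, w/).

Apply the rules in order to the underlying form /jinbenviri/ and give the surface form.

Rule 1 (pre-rhotic lowering): /i/ is a high vowel immediately before /r/, so it lowers to [e]. /jinbenviri/ → jinbenveri.
Rule 2 (nasal place assimilation): /n/ precedes the labial consonant /b/, so it assimilates in place to [m]. /n/ precedes the labial consonant /v/, so it assimilates in place to [m]. /jinbenveri/ → jimbemveri.

jimbemveri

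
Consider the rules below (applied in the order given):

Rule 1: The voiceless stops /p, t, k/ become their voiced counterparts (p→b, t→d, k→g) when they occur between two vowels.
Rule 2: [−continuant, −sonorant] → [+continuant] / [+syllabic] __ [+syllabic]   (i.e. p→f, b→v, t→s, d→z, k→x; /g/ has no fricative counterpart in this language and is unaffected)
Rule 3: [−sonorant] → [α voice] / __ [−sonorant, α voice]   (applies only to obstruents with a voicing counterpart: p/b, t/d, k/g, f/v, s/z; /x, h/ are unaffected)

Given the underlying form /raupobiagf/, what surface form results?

rauvoviakf

Rule 1 (intervocalic voicing): /p/ is a voiceless stop between vowels /u/ and /o/, so it voices to [b]. /raupobiagf/ → raubobiagf.
Rule 2 (intervocalic spirantization): /b/ is a stop between vowels /u/ and /o/, so it spirantizes to the fricative [v]. /b/ is a stop between vowels /o/ and /i/, so it spirantizes to the fricative [v]. /raubobiagf/ → rauvoviagf.
Rule 3 (regressive voicing assimilation): /g/ precedes the voiceless obstruent /f/, so it devoices to [k] by assimilation. /rauvoviagf/ → rauvoviakf.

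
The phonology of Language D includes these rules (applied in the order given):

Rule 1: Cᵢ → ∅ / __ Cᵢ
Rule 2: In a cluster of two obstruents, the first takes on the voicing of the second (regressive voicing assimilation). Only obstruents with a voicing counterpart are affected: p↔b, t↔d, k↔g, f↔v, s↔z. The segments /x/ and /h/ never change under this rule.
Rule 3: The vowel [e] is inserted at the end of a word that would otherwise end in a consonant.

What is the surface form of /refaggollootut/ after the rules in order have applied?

refagolootute

Rule 1 (degemination): /gg/ is a geminate; the first /g/ deletes. /ll/ is a geminate; the first /l/ deletes. /refaggollootut/ → refagolootut.
Rule 2 (regressive voicing assimilation): no segment meets the environment; /refagolootut/ is unchanged.
Rule 3 (final e-epenthesis): the form ends in the consonant /t/, so [e] is inserted word-finally. /refagolootut/ → refagolootute.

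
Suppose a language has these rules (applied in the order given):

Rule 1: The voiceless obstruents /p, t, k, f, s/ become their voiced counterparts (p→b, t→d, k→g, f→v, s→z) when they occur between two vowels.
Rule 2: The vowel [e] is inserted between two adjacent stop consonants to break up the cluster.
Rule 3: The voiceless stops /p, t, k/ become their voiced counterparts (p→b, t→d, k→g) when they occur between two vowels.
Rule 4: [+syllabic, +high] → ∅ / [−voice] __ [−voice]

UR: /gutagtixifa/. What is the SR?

Rule 1 (intervocalic voicing): /t/ is a voiceless obstruent between vowels /u/ and /a/, so it voices to [d]. /f/ is a voiceless obstruent between vowels /i/ and /a/, so it voices to [v]. /gutagtixifa/ → gudagtixiva.
Rule 2 (stop-cluster e-epenthesis): /g/ and /t/ form a stop–stop cluster, so [e] is inserted between them. /gudagtixiva/ → gudagetixiva.
Rule 3 (intervocalic voicing): /t/ is a voiceless stop between vowels /e/ and /i/, so it voices to [d]. /gudagetixiva/ → gudagedixiva.
Rule 4 (high vowel syncope): no segment meets the environment; /gudagedixiva/ is unchanged.

gudagedixiva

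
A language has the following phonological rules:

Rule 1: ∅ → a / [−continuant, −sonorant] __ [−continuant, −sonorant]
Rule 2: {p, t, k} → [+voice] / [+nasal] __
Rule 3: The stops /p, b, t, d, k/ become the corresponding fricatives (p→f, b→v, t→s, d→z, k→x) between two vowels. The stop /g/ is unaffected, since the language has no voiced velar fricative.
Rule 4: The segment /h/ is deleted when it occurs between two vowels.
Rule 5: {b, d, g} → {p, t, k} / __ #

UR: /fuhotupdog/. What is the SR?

fuosufazok

Rule 1 (stop-cluster a-epenthesis): /p/ and /d/ form a stop–stop cluster, so [a] is inserted between them. /fuhotupdog/ → fuhotupadog.
Rule 2 (post-nasal voicing): no segment meets the environment; /fuhotupadog/ is unchanged.
Rule 3 (intervocalic spirantization): /t/ is a stop between vowels /o/ and /u/, so it spirantizes to the fricative [s]. /p/ is a stop between vowels /u/ and /a/, so it spirantizes to the fricative [f]. /d/ is a stop between vowels /a/ and /o/, so it spirantizes to the fricative [z]. /fuhotupadog/ → fuhosufazog.
Rule 4 (intervocalic h-deletion): /h/ occurs between vowels /u/ and /o/, so it deletes. /fuhosufazog/ → fuosufazog.
Rule 5 (final devoicing): /g/ is a voiced stop in word-final position, so it devoices to [k]. /fuosufazog/ → fuosufazok.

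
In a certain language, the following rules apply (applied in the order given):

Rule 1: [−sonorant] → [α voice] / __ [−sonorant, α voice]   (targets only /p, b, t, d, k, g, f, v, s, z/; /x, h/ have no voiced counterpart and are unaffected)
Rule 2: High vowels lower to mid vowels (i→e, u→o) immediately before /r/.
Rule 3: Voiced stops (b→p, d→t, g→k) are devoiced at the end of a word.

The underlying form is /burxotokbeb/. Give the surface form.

borxotogbep

Rule 1 (regressive voicing assimilation): /k/ precedes the voiced obstruent /b/, so it voices to [g] by assimilation. /burxotokbeb/ → burxotogbeb.
Rule 2 (pre-rhotic lowering): /u/ is a high vowel immediately before /r/, so it lowers to [o]. /burxotogbeb/ → borxotogbeb.
Rule 3 (final devoicing): /b/ is a voiced stop in word-final position, so it devoices to [p]. /borxotogbeb/ → borxotogbep.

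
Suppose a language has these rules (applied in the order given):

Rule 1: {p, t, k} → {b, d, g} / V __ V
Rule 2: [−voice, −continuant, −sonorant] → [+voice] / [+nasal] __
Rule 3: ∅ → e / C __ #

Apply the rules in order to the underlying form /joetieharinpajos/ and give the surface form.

joedieharinbajose

Rule 1 (intervocalic voicing): /t/ is a voiceless stop between vowels /e/ and /i/, so it voices to [d]. /joetieharinpajos/ → joedieharinpajos.
Rule 2 (post-nasal voicing): /p/ is a voiceless stop immediately after the nasal /n/, so it voices to [b]. /joedieharinpajos/ → joedieharinbajos.
Rule 3 (final e-epenthesis): the form ends in the consonant /s/, so [e] is inserted word-finally. /joedieharinbajos/ → joedieharinbajose.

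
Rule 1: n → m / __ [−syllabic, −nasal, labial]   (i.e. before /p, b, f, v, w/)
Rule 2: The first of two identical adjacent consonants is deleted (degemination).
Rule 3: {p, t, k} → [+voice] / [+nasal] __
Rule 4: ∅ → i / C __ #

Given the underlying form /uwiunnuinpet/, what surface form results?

Rule 1 (nasal place assimilation): /n/ precedes the labial consonant /p/, so it assimilates in place to [m]. /uwiunnuinpet/ → uwiunnuimpet.
Rule 2 (degemination): /nn/ is a geminate; the first /n/ deletes. /uwiunnuimpet/ → uwiunuimpet.
Rule 3 (post-nasal voicing): /p/ is a voiceless stop immediately after the nasal /m/, so it voices to [b]. /uwiunuimpet/ → uwiunuimbet.
Rule 4 (final i-epenthesis): the form ends in the consonant /t/, so [i] is inserted word-finally. /uwiunuimbet/ → uwiunuimbeti.

uwiunuimbeti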